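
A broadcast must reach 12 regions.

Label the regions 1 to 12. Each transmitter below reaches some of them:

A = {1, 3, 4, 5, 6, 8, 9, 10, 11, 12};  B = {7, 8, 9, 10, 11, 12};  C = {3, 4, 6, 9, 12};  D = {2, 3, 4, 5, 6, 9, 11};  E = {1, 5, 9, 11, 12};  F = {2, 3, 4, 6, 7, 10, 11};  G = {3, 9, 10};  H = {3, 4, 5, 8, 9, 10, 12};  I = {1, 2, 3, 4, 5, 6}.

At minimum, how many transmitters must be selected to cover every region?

Take {A, F}. Their union is {1, 2, 3, 4, 5, 6, 7, 8, 9, 10, 11, 12}, which is all 12 regions.
No single transmitter has all 12 regions (the largest, A, has 10), so 2 is optimal.

2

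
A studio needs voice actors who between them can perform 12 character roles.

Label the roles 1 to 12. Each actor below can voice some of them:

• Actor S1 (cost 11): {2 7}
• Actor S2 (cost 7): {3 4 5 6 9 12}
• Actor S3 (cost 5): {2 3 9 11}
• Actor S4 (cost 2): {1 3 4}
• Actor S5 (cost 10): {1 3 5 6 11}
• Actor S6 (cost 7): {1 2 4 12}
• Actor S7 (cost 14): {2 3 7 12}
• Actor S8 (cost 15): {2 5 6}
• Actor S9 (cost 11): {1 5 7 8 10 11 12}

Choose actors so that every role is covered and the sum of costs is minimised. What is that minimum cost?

S2, S3, S9 together cover every role (S2 ∪ S3 ∪ S9 = {1, 2, 3, 4, 5, 6, 7, 8, 9, 10, 11, 12}); total cost 7 + 5 + 11 = 23.
The greedy pick S4, S3, S9, S2 costs 25; no covering selection beats 23.

23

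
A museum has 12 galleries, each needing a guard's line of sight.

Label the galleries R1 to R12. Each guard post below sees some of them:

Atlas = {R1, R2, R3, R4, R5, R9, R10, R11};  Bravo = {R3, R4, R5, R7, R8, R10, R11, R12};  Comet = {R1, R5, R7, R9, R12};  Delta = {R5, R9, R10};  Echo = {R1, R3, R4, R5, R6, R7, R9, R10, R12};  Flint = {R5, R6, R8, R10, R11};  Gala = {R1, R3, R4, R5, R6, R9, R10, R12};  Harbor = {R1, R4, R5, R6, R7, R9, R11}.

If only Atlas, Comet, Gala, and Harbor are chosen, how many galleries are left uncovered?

1

Union of Atlas, Comet, Gala, Harbor = {R1, R2, R3, R4, R5, R6, R7, R9, R10, R11, R12}.
Not covered: R8 — 1 gallery.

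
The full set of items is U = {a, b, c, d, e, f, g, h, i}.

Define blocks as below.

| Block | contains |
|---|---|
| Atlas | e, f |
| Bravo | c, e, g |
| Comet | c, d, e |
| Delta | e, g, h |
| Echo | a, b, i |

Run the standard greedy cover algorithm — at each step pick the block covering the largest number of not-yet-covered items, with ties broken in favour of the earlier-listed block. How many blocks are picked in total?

5

Greedy: pick Bravo (covers 3 new) → pick Echo (covers 3 new) → pick Atlas (covers 1 new) → pick Comet (covers 1 new) → pick Delta (covers 1 new). Total picks: 5.
(The true minimum cover uses only 4 blocks, so greedy is not optimal here.)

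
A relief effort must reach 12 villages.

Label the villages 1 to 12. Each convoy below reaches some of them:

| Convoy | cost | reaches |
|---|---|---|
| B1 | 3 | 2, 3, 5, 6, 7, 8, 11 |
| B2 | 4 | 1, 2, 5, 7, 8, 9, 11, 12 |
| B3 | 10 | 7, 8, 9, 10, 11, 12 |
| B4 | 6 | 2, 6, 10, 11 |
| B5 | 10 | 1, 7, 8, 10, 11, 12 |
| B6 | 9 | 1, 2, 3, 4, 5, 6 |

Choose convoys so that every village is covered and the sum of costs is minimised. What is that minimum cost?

B2, B4, B6 together cover every village (B2 ∪ B4 ∪ B6 = {1, 2, 3, 4, 5, 6, 7, 8, 9, 10, 11, 12}); total cost 4 + 6 + 9 = 19.
The greedy pick B1, B2, B4, B6 costs 22; no covering selection beats 19.

19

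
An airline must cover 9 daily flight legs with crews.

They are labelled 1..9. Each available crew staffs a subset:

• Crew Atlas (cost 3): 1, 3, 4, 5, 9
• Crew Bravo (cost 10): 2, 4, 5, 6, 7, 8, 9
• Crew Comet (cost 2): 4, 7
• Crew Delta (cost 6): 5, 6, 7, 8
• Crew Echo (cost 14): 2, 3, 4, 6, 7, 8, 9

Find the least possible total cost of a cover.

Atlas, Bravo together cover every leg (Atlas ∪ Bravo = {1, 2, 3, 4, 5, 6, 7, 8, 9}); total cost 3 + 10 = 13.
The greedy pick Atlas, Comet, Delta, Bravo costs 21; no covering selection beats 13.

13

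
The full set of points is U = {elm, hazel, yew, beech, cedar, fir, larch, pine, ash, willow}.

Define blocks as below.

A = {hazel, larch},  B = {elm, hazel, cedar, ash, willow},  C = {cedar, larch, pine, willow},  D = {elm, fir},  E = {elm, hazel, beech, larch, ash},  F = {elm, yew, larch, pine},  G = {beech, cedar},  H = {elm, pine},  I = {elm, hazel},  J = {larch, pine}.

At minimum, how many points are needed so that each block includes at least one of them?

The 3 points {elm, cedar, larch} hit every block.
The blocks G, I, J are pairwise disjoint, so any hitting set needs a separate point for each — at least 3. Hence 3 is optimal.

3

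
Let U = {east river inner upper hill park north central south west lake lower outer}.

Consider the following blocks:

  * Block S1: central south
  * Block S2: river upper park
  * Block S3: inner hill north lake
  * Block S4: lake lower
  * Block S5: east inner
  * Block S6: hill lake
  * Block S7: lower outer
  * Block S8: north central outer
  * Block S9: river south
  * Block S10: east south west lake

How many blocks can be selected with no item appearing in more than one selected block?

S1, S2, S5, S6, S7 are pairwise disjoint (S1={central,south}; S2={river,upper,park}; S5={east,inner}; S6={hill,lake}; S7={lower,outer}).
Every remaining block overlaps one of these, and no 6 of the listed blocks are pairwise disjoint, so 5 is the maximum.

5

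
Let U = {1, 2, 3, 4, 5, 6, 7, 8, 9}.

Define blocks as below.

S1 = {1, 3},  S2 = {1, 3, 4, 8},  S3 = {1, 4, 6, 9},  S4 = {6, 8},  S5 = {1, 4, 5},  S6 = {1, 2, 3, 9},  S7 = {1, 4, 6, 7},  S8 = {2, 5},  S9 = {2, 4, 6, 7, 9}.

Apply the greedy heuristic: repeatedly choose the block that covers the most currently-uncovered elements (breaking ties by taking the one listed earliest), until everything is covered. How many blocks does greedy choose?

3

Greedy: pick S9 (covers 5 new) → pick S2 (covers 3 new) → pick S5 (covers 1 new). Total picks: 3.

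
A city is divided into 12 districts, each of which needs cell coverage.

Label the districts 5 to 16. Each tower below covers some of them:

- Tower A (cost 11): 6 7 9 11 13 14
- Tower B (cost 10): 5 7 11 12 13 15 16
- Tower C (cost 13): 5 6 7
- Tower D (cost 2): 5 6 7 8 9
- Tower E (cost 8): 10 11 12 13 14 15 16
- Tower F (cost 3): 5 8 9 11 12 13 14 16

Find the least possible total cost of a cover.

D, E together cover every district (D ∪ E = {5, 6, 7, 8, 9, 10, 11, 12, 13, 14, 15, 16}); total cost 2 + 8 = 10.
The greedy pick F, D, E costs 13; no covering selection beats 10.

10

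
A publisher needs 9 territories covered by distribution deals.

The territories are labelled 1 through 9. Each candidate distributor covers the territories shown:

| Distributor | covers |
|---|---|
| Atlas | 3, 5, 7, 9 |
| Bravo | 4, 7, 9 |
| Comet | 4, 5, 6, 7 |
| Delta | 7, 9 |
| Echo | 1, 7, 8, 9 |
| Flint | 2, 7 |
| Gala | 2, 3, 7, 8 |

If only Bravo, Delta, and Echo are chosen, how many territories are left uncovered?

Union of Bravo, Delta, Echo = {1, 4, 7, 8, 9}.
Not covered: 2, 3, 5, 6 — 4 territories.

4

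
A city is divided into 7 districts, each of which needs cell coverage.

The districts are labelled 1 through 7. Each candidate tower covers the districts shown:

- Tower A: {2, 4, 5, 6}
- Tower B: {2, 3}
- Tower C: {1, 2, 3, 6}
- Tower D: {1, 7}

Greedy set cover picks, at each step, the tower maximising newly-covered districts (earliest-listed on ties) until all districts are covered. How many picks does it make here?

Greedy: pick A (covers 4 new) → pick C (covers 2 new) → pick D (covers 1 new). Total picks: 3.

3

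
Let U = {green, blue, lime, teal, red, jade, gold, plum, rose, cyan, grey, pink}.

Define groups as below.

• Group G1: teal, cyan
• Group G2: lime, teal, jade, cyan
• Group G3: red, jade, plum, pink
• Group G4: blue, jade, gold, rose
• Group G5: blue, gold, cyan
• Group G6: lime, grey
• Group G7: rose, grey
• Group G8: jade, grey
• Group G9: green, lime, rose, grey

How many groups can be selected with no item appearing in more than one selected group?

3

G1, G3, G6 are pairwise disjoint (G1={teal,cyan}; G3={red,jade,plum,pink}; G6={lime,grey}).
Every remaining group overlaps one of these, and no 4 of the listed groups are pairwise disjoint, so 3 is the maximum.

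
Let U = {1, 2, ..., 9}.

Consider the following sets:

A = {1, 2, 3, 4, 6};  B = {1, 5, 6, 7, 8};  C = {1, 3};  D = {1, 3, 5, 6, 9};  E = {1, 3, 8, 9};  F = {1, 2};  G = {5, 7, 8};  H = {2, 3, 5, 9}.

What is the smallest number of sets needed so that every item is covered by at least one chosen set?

A, G, and H cover everything between them: the union {1, 2, 3, 4, 5, 6, 7, 8, 9} is all of U.
Only A contains 4, so A is forced; the remaining 4 items need at least 2 more sets (each remaining set adds at most 3) — so at least 3 sets are needed, and 3 is optimal.

3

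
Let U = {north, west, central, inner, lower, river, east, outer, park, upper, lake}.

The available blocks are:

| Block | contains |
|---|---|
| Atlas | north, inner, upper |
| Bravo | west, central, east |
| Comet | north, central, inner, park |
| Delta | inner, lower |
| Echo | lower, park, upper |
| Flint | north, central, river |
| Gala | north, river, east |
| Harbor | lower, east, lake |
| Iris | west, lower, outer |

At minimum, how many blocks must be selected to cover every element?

5

Atlas and Comet and Flint and Harbor and Iris together: Atlas ∪ Comet ∪ Flint ∪ Harbor ∪ Iris = {north, west, central, inner, lower, river, east, outer, park, upper, lake} — every element is covered.
No 4 of the 9 blocks cover everything (all 126 combinations miss at least one element), so 5 is optimal.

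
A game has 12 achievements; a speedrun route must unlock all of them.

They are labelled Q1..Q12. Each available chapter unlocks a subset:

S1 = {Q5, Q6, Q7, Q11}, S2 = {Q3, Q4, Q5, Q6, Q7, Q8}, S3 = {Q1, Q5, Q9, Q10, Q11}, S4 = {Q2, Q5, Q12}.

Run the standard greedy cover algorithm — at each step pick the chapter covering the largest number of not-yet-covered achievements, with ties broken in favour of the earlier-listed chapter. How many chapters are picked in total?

Greedy: pick S2 (covers 6 new) → pick S3 (covers 4 new) → pick S4 (covers 2 new). Total picks: 3.

3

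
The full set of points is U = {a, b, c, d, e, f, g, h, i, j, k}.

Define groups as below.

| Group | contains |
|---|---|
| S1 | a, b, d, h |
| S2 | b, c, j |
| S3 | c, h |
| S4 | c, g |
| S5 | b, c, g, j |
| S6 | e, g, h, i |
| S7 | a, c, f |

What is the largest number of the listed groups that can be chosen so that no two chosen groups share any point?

2

S6, S7 are pairwise disjoint (S6={e,g,h,i}; S7={a,c,f}).
Every remaining group overlaps one of these, and no 3 of the listed groups are pairwise disjoint, so 2 is the maximum.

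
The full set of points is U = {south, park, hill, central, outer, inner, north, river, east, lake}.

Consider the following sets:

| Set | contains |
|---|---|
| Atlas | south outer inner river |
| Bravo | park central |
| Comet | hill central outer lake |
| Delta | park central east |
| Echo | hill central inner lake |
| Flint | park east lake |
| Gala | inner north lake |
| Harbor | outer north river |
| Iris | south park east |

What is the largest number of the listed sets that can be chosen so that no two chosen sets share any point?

Echo, Harbor, Iris are pairwise disjoint (Echo={hill,central,inner,lake}; Harbor={outer,north,river}; Iris={south,park,east}).
Every remaining set overlaps one of these, and no 4 of the listed sets are pairwise disjoint, so 3 is the maximum.

3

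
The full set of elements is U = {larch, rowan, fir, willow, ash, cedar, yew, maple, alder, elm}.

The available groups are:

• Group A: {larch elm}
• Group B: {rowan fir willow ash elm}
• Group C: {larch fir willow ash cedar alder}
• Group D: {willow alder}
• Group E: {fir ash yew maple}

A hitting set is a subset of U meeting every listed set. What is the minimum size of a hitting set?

3

Take H = {larch, willow, yew}. Each listed group contains at least one of these, so H is a hitting set of size 3.
The groups A, D, E are pairwise disjoint, so any hitting set needs a separate element for each — at least 3. Hence 3 is optimal.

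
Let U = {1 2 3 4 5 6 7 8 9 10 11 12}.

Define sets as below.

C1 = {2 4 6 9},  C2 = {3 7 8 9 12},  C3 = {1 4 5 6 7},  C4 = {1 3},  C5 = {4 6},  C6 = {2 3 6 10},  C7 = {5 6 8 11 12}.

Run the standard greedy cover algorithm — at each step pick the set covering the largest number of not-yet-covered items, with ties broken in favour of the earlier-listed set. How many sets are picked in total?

Greedy: pick C2 (covers 5 new) → pick C3 (covers 4 new) → pick C6 (covers 2 new) → pick C7 (covers 1 new). Total picks: 4.

4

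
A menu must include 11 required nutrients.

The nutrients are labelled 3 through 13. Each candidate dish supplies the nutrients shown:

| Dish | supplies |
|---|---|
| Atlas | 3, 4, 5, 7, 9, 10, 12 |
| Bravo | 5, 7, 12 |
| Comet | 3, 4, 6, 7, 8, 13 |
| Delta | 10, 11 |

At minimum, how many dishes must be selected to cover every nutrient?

Atlas and Comet and Delta together: Atlas ∪ Comet ∪ Delta = {3, 4, 5, 6, 7, 8, 9, 10, 11, 12, 13} — every nutrient is covered.
Only Comet contains 6, so Comet is forced; the remaining 5 nutrients need at least 2 more dishes (each remaining dish adds at most 4) — so at least 3 dishes are needed, and 3 is optimal.

3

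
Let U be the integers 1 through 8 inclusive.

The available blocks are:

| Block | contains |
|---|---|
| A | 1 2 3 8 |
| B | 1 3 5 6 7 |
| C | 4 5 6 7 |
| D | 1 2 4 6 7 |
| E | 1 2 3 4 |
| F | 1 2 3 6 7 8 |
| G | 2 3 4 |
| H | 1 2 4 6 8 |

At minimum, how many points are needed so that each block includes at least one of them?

The 2 points {2, 6} hit every block.
The blocks A, C are pairwise disjoint, so any hitting set needs a separate point for each — at least 2. Hence 2 is optimal.

2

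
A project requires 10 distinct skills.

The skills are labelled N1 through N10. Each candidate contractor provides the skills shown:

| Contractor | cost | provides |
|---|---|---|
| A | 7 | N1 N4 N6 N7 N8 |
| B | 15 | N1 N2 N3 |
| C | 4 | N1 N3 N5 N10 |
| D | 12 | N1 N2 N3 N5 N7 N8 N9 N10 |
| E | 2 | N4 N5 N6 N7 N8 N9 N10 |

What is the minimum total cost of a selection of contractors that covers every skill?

14

D, E together cover every skill (D ∪ E = {N1, N2, N3, N4, N5, N6, N7, N8, N9, N10}); total cost 12 + 2 = 14.
The greedy pick E, C, D costs 18; no covering selection beats 14.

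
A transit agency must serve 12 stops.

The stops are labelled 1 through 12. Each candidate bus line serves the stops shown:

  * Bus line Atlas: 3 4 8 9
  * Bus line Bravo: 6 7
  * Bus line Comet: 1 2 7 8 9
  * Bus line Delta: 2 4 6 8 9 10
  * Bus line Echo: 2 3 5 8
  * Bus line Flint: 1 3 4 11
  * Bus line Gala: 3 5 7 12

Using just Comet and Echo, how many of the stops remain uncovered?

Union of Comet, Echo = {1, 2, 3, 5, 7, 8, 9}.
Not covered: 4, 6, 10, 11, 12 — 5 stops.

5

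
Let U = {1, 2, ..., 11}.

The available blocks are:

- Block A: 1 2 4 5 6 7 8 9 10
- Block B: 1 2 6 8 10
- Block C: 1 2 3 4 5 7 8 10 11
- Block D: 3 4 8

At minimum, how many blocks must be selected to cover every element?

A and C together: A ∪ C = {1, 2, 3, 4, 5, 6, 7, 8, 9, 10, 11} — every element is covered.
No single block has all 11 elements (the largest, A, has 9), so 2 is optimal.

2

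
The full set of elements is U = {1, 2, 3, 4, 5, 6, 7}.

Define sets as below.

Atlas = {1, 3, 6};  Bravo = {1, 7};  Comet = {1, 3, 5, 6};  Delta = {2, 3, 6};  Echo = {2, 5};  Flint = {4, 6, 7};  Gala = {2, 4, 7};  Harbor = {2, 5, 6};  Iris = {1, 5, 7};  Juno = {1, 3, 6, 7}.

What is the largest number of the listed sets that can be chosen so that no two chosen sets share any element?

2

Delta, Iris are pairwise disjoint (Delta={2,3,6}; Iris={1,5,7}).
Every remaining set overlaps one of these, and no 3 of the listed sets are pairwise disjoint, so 2 is the maximum.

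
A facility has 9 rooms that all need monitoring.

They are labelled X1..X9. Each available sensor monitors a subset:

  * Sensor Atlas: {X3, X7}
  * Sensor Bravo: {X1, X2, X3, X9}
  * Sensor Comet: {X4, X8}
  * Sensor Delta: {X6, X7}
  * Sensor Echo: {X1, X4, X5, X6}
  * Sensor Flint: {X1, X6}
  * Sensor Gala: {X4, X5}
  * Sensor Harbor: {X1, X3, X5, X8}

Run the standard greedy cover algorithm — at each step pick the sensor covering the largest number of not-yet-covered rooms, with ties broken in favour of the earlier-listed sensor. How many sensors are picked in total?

Greedy: pick Bravo (covers 4 new) → pick Echo (covers 3 new) → pick Atlas (covers 1 new) → pick Comet (covers 1 new). Total picks: 4.

4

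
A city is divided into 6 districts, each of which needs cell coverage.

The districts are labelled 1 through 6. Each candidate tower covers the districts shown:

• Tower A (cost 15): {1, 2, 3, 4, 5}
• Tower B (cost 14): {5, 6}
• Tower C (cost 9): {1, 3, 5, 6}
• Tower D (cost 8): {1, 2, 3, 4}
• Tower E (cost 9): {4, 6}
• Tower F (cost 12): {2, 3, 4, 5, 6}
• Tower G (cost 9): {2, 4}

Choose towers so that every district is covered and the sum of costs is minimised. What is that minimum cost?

C, D together cover every district (C ∪ D = {1, 2, 3, 4, 5, 6}); total cost 9 + 8 = 17.
No covering selection has total cost below 17.

17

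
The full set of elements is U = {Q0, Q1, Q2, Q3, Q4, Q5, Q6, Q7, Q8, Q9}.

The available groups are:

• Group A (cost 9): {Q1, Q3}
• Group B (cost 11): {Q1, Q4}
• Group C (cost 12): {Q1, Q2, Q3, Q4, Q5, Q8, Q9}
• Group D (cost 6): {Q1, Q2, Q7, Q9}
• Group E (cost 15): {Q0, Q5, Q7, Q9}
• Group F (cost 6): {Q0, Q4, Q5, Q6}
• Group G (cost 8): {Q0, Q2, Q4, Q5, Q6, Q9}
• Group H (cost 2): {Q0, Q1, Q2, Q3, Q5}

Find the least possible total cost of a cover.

24

C, D, F together cover every element (C ∪ D ∪ F = {Q0, Q1, Q2, Q3, Q4, Q5, Q6, Q7, Q8, Q9}); total cost 12 + 6 + 6 = 24.
The greedy pick H, G, D, C costs 28; no covering selection beats 24.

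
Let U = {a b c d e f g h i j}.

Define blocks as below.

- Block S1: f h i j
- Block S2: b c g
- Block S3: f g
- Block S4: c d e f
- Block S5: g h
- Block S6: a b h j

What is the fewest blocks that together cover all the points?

4

Take {S1, S3, S4, S6}. Their union is {a, b, c, d, e, f, g, h, i, j}, which is all 10 points.
No 3 of the 6 blocks cover everything (all 20 combinations miss at least one point), so 4 is optimal.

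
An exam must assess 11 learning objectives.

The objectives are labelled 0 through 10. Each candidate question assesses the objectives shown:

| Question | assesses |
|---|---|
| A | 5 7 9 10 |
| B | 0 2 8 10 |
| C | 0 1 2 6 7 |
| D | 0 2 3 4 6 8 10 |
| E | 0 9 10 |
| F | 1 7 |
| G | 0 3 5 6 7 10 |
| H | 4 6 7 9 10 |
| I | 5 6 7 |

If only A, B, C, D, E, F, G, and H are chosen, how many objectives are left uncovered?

0

Union of A, B, C, D, E, F, G, H = {0, 1, 2, 3, 4, 5, 6, 7, 8, 9, 10} — that's every objective, so 0 are uncovered.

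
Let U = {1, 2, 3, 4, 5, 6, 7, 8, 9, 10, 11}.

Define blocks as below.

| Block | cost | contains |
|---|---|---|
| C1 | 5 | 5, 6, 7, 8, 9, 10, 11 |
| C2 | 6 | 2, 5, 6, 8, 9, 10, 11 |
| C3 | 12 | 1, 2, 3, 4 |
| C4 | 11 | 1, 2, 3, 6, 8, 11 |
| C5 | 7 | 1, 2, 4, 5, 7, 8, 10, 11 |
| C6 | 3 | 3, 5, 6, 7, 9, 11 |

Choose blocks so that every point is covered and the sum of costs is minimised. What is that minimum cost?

C5, C6 together cover every point (C5 ∪ C6 = {1, 2, 3, 4, 5, 6, 7, 8, 9, 10, 11}); total cost 7 + 3 = 10.
No covering selection has total cost below 10.

10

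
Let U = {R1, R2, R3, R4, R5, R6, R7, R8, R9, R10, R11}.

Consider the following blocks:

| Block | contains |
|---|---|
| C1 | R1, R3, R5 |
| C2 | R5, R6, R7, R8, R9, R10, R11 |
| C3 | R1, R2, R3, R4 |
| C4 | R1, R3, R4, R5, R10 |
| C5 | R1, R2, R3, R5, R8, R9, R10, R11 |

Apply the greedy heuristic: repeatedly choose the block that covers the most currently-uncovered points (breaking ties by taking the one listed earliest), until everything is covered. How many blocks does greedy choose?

3

Greedy: pick C5 (covers 8 new) → pick C2 (covers 2 new) → pick C3 (covers 1 new). Total picks: 3.
(The true minimum cover uses only 2 blocks, so greedy is not optimal here.)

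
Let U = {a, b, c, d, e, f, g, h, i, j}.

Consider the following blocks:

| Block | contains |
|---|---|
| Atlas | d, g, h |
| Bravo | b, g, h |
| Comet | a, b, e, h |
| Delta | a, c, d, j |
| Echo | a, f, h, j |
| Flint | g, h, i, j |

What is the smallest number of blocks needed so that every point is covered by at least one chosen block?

Comet and Delta and Echo and Flint together: Comet ∪ Delta ∪ Echo ∪ Flint = {a, b, c, d, e, f, g, h, i, j} — every point is covered.
Only Echo contains f, so Echo is forced; the remaining 6 points need at least 3 more blocks (each remaining block adds at most 2) — so at least 4 blocks are needed, and 4 is optimal.

4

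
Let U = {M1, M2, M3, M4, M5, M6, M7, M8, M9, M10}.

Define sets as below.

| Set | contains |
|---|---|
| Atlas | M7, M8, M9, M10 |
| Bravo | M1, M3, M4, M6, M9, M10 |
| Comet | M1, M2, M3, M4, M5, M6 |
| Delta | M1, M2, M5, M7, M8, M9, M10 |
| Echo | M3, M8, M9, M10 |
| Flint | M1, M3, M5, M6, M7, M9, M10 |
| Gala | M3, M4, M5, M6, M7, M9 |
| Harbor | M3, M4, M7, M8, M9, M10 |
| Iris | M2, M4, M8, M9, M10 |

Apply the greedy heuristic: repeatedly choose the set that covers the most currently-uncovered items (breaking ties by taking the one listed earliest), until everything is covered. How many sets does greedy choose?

Greedy: pick Delta (covers 7 new) → pick Bravo (covers 3 new). Total picks: 2.

2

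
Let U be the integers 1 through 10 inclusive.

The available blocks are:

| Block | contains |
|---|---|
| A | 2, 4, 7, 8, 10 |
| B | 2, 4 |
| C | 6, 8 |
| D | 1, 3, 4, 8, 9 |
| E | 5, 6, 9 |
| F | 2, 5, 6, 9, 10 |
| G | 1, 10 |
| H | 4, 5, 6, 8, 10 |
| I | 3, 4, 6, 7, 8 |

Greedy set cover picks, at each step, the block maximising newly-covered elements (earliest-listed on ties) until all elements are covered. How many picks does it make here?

Greedy: pick A (covers 5 new) → pick D (covers 3 new) → pick E (covers 2 new). Total picks: 3.

3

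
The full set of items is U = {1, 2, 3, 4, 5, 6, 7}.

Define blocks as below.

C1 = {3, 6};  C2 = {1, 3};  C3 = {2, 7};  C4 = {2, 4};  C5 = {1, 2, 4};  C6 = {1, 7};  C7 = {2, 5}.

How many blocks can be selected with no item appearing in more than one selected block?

C1, C6, C7 are pairwise disjoint (C1={3,6}; C6={1,7}; C7={2,5}).
Every remaining block overlaps one of these, and no 4 of the listed blocks are pairwise disjoint, so 3 is the maximum.

3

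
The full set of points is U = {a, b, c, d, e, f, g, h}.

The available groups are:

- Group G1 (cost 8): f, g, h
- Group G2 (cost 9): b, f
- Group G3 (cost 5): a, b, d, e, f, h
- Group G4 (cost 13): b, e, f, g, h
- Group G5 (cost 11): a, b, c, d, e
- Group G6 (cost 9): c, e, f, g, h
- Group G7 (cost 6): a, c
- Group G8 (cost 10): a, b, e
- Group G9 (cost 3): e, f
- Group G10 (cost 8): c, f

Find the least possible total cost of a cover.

G3, G6 together cover every point (G3 ∪ G6 = {a, b, c, d, e, f, g, h}); total cost 5 + 9 = 14.
No covering selection has total cost below 14.

14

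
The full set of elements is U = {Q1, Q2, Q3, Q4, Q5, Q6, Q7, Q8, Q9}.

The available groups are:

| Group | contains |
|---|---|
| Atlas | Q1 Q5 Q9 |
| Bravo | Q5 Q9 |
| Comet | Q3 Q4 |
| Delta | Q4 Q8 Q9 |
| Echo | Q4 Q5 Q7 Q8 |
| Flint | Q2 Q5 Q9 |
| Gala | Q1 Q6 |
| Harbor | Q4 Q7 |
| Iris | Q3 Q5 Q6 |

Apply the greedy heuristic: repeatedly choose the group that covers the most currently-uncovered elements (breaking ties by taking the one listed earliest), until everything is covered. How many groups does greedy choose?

Greedy: pick Echo (covers 4 new) → pick Atlas (covers 2 new) → pick Iris (covers 2 new) → pick Flint (covers 1 new). Total picks: 4.

4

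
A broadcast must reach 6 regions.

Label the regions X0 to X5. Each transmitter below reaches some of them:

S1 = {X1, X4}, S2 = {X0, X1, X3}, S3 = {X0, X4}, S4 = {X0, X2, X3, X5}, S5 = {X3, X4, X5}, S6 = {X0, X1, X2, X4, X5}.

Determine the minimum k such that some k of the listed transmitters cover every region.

S4 and S6 together: S4 ∪ S6 = {X0, X1, X2, X3, X4, X5} — every region is covered.
No single transmitter has all 6 regions (the largest, S6, has 5), so 2 is optimal.

2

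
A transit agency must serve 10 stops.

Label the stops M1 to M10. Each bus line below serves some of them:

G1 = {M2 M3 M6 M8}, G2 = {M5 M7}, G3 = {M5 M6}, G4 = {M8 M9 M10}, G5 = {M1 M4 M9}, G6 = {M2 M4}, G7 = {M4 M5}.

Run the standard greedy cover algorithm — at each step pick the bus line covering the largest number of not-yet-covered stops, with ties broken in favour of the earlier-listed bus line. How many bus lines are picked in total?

4

Greedy: pick G1 (covers 4 new) → pick G5 (covers 3 new) → pick G2 (covers 2 new) → pick G4 (covers 1 new). Total picks: 4.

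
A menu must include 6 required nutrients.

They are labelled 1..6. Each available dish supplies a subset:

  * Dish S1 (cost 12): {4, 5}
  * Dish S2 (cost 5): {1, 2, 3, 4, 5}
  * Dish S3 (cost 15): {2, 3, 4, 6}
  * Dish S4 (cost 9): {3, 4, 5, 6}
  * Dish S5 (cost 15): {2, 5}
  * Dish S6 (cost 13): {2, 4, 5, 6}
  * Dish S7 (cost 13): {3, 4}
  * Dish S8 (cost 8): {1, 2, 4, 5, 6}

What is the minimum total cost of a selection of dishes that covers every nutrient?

13

S2, S8 together cover every nutrient (S2 ∪ S8 = {1, 2, 3, 4, 5, 6}); total cost 5 + 8 = 13.
No covering selection has total cost below 13.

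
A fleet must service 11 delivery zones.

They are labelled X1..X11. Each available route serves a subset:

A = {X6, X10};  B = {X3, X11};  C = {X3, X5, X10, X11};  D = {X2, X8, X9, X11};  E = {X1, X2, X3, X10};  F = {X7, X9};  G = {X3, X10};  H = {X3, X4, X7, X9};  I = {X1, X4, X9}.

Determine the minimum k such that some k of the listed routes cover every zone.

5

Take {A, C, D, H, I}. Their union is {X1, X2, X3, X4, X5, X6, X7, X8, X9, X10, X11}, which is all 11 zones.
No 4 of the 9 routes cover everything (all 126 combinations miss at least one zone), so 5 is optimal.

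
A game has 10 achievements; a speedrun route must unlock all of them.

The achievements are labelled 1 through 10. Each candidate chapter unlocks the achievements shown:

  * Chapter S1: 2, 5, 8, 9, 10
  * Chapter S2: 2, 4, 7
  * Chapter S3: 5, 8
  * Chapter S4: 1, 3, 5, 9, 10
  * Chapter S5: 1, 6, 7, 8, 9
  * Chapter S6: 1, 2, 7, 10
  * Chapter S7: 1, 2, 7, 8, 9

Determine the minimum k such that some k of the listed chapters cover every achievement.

S2 and S4 and S5 together: S2 ∪ S4 ∪ S5 = {1, 2, 3, 4, 5, 6, 7, 8, 9, 10} — every achievement is covered.
Only S4 contains 3, so S4 is forced; the remaining 5 achievements need at least 2 more chapters (each remaining chapter adds at most 3) — so at least 3 chapters are needed, and 3 is optimal.

3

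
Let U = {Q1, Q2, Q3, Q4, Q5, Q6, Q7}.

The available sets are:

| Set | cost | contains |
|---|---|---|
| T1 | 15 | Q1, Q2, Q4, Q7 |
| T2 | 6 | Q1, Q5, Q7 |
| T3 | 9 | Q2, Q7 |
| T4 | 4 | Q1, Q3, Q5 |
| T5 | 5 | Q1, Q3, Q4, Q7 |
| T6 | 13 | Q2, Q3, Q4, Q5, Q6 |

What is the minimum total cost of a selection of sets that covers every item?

T5, T6 together cover every item (T5 ∪ T6 = {Q1, Q2, Q3, Q4, Q5, Q6, Q7}); total cost 5 + 13 = 18.
The greedy pick T5, T4, T6 costs 22; no covering selection beats 18.

18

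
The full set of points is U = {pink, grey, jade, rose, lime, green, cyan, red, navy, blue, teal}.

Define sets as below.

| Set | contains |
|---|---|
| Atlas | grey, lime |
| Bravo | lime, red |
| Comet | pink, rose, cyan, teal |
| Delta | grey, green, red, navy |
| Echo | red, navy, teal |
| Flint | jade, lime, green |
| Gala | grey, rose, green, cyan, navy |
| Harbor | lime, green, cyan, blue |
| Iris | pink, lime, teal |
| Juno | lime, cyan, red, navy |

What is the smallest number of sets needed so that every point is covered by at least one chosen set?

4

Comet and Delta and Flint and Harbor together: Comet ∪ Delta ∪ Flint ∪ Harbor = {pink, grey, jade, rose, lime, green, cyan, red, navy, blue, teal} — every point is covered.
Only Harbor contains blue, so Harbor is forced; the remaining 7 points need at least 3 more sets (each remaining set adds at most 3) — so at least 4 sets are needed, and 4 is optimal.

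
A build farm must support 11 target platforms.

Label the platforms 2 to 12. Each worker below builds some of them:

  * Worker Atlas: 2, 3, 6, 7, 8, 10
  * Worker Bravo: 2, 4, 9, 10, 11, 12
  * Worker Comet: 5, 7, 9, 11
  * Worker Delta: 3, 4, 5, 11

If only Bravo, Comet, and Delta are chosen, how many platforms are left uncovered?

Union of Bravo, Comet, Delta = {2, 3, 4, 5, 7, 9, 10, 11, 12}.
Not covered: 6, 8 — 2 platforms.

2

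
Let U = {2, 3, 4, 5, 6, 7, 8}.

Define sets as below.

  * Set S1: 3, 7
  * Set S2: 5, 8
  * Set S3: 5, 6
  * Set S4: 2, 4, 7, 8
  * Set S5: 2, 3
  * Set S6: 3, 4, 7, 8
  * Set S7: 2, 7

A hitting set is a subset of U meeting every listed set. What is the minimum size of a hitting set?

3

The 3 points {2, 3, 5} hit every set.
No choice of 2 points meets every set, so 3 is the minimum.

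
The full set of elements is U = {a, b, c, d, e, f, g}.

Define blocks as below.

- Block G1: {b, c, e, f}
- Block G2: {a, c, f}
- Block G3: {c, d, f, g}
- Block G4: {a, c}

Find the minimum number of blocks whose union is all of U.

G1, G2, and G3 cover everything between them: the union {a, b, c, d, e, f, g} is all of U.
Only G1 contains b, so G1 is forced; the remaining 3 elements need at least 2 more blocks (each remaining block adds at most 2) — so at least 3 blocks are needed, and 3 is optimal.

3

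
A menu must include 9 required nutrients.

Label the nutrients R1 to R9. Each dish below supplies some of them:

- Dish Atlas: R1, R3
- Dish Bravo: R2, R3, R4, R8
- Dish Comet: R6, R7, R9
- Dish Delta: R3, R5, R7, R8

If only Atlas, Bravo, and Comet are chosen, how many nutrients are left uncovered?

1

Union of Atlas, Bravo, Comet = {R1, R2, R3, R4, R6, R7, R8, R9}.
Not covered: R5 — 1 nutrient.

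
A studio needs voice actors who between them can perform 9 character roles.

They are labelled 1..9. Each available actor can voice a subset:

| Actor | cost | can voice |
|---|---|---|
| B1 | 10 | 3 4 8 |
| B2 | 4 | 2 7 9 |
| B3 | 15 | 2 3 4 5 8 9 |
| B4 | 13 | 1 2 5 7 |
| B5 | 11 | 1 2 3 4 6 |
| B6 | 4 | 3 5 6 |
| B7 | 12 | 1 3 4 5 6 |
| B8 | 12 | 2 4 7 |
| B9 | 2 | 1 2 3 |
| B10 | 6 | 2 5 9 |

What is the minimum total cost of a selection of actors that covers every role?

20

B1, B2, B6, B9 together cover every role (B1 ∪ B2 ∪ B6 ∪ B9 = {1, 2, 3, 4, 5, 6, 7, 8, 9}); total cost 10 + 4 + 4 + 2 = 20.
No covering selection has total cost below 20.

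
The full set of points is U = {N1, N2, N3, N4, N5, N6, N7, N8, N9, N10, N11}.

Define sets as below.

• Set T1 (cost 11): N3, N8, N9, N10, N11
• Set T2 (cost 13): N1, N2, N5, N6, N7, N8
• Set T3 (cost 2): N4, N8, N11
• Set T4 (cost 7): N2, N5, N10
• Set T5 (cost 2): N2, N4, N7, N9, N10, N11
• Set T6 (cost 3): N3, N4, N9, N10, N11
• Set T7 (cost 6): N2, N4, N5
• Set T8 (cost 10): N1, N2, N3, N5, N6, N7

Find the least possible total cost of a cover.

T3, T5, T8 together cover every point (T3 ∪ T5 ∪ T8 = {N1, N2, N3, N4, N5, N6, N7, N8, N9, N10, N11}); total cost 2 + 2 + 10 = 14.
No covering selection has total cost below 14.

14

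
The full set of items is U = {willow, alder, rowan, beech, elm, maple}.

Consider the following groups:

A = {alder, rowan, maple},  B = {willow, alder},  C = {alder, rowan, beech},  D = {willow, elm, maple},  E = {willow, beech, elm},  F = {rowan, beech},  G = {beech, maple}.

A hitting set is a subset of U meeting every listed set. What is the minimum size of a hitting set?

The 3 items {alder, beech, elm} hit every group.
No choice of 2 items meets every group, so 3 is the minimum.

3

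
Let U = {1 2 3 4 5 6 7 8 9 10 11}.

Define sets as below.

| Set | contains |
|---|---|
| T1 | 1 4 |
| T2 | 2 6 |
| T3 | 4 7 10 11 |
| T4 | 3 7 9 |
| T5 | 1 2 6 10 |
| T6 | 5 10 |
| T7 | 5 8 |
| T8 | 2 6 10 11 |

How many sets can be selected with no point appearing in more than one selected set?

T1, T2, T4, T7 are pairwise disjoint (T1={1,4}; T2={2,6}; T4={3,7,9}; T7={5,8}).
Every remaining set overlaps one of these, and no 5 of the listed sets are pairwise disjoint, so 4 is the maximum.

4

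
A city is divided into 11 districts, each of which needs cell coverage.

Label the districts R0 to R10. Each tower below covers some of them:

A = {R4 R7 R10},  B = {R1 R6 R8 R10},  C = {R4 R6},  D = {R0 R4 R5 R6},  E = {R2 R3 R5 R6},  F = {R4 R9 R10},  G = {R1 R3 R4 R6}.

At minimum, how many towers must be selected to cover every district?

5

A and B and D and E and F together: A ∪ B ∪ D ∪ E ∪ F = {R0, R1, R2, R3, R4, R5, R6, R7, R8, R9, R10} — every district is covered.
No 4 of the 7 towers cover everything (all 35 combinations miss at least one district), so 5 is optimal.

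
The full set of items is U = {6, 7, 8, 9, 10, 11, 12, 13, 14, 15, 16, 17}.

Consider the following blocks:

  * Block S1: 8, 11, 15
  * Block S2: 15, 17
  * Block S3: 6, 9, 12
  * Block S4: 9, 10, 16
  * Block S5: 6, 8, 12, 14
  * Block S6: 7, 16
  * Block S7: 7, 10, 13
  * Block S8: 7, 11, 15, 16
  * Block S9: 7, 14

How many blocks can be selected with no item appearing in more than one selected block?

3

S2, S5, S7 are pairwise disjoint (S2={15,17}; S5={6,8,12,14}; S7={7,10,13}).
Every remaining block overlaps one of these, and no 4 of the listed blocks are pairwise disjoint, so 3 is the maximum.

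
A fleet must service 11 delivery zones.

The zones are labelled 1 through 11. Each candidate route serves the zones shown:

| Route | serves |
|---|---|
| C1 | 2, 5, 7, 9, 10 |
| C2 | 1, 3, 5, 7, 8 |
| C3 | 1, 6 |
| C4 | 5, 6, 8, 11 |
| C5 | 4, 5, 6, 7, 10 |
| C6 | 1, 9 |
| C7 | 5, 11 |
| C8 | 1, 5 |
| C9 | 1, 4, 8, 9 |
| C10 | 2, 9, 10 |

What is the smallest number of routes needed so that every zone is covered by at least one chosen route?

4

C1 and C2 and C5 and C7 together: C1 ∪ C2 ∪ C5 ∪ C7 = {1, 2, 3, 4, 5, 6, 7, 8, 9, 10, 11} — every zone is covered.
No 3 of the 10 routes cover everything (all 120 combinations miss at least one zone), so 4 is optimal.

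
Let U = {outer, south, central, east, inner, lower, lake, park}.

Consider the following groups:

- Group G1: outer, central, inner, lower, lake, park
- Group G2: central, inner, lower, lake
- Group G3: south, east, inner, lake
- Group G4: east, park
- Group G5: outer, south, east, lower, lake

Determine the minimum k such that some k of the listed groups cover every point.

2

G1 and G3 cover everything between them: the union {outer, south, central, east, inner, lower, lake, park} is all of U.
No single group has all 8 points (the largest, G1, has 6), so 2 is optimal.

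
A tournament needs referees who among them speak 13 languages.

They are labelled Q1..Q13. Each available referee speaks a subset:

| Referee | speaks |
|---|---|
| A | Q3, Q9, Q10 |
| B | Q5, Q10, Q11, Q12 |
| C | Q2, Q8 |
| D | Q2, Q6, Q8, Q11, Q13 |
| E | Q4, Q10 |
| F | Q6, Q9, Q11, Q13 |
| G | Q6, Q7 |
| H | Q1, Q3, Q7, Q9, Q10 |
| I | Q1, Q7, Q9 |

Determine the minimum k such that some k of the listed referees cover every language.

Take {B, D, E, H}. Their union is {Q1, Q2, Q3, Q4, Q5, Q6, Q7, Q8, Q9, Q10, Q11, Q12, Q13}, which is all 13 languages.
Only E contains Q4, so E is forced; the remaining 11 languages need at least 3 more referees (each remaining referee adds at most 5) — so at least 4 referees are needed, and 4 is optimal.

4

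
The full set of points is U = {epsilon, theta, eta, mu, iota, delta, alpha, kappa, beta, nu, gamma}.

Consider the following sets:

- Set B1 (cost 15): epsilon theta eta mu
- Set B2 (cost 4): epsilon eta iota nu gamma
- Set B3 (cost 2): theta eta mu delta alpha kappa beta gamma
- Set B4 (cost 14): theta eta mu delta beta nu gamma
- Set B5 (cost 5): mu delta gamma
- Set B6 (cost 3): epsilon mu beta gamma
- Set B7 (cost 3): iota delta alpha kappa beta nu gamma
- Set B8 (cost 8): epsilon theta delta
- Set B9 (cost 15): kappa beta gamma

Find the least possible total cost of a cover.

6

B2, B3 together cover every point (B2 ∪ B3 = {epsilon, theta, eta, mu, iota, delta, alpha, kappa, beta, nu, gamma}); total cost 4 + 2 = 6.
No covering selection has total cost below 6.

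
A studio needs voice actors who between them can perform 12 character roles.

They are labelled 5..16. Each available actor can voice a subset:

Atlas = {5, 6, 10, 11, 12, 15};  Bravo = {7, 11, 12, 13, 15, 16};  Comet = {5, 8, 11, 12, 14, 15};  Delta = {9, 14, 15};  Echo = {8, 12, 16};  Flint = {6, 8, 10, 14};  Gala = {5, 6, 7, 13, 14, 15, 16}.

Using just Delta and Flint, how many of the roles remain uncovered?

Union of Delta, Flint = {6, 8, 9, 10, 14, 15}.
Not covered: 5, 7, 11, 12, 13, 16 — 6 roles.

6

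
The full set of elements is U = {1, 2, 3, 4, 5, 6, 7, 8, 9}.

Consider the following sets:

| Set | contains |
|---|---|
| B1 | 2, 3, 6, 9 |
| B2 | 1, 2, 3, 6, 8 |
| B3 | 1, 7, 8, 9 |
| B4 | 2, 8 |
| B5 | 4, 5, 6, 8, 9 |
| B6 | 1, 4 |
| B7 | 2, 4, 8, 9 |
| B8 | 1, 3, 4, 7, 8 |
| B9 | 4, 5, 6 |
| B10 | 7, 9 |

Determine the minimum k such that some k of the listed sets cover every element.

3

Take {B1, B3, B5}. Their union is {1, 2, 3, 4, 5, 6, 7, 8, 9}, which is all 9 elements.
No 2 of the 10 sets cover everything (all 45 combinations miss at least one element), so 3 is optimal.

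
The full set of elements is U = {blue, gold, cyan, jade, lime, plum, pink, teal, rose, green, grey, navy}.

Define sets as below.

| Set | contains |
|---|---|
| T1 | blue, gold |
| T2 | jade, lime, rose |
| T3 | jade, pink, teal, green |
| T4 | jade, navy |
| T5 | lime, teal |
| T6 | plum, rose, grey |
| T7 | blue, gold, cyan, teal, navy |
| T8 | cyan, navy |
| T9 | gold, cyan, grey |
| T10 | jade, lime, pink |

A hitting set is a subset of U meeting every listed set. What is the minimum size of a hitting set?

H = {blue, cyan, jade, plum, teal} meets every set (each contains at least one member of H), and |H| = 5.
No choice of 4 elements meets every set, so 5 is the minimum.

5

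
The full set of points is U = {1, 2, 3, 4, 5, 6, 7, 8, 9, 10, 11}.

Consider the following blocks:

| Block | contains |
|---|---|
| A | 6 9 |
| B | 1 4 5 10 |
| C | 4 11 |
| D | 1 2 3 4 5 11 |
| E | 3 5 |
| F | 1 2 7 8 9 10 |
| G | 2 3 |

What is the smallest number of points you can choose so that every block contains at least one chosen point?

H = {3, 4, 9} meets every block (each contains at least one member of H), and |H| = 3.
The blocks C, E, F are pairwise disjoint, so any hitting set needs a separate point for each — at least 3. Hence 3 is optimal.

3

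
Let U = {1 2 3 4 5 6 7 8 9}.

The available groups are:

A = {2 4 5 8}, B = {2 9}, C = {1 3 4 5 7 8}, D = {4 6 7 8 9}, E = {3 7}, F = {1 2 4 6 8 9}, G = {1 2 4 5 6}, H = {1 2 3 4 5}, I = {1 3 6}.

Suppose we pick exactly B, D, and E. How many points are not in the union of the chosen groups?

2

Union of B, D, E = {2, 3, 4, 6, 7, 8, 9}.
Not covered: 1, 5 — 2 points.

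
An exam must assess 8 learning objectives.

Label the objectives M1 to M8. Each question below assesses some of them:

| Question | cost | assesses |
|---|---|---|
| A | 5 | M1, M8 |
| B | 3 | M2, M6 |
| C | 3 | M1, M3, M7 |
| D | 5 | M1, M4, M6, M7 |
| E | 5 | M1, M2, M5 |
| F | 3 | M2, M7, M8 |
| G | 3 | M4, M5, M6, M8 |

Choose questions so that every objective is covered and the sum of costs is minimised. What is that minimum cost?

9

C, F, G together cover every objective (C ∪ F ∪ G = {M1, M2, M3, M4, M5, M6, M7, M8}); total cost 3 + 3 + 3 = 9.
No covering selection has total cost below 9.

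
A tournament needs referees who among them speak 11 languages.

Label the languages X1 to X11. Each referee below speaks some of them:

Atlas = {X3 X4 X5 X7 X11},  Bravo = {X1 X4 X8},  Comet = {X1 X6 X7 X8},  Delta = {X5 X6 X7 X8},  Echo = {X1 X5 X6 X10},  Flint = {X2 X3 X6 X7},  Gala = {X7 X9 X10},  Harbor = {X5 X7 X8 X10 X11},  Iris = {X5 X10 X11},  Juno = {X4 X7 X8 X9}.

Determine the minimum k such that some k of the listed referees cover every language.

4

Take {Atlas, Comet, Flint, Gala}. Their union is {X1, X2, X3, X4, X5, X6, X7, X8, X9, X10, X11}, which is all 11 languages.
No 3 of the 10 referees cover everything (all 120 combinations miss at least one language), so 4 is optimal.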